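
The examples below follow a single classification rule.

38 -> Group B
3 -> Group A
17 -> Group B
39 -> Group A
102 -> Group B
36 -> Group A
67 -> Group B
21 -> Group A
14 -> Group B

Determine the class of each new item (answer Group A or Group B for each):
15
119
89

Rule: multiple of 3 AND at most 39. This holds for each 'Group A' example and fails for each 'Group B' one.

Group A, Group B, Group B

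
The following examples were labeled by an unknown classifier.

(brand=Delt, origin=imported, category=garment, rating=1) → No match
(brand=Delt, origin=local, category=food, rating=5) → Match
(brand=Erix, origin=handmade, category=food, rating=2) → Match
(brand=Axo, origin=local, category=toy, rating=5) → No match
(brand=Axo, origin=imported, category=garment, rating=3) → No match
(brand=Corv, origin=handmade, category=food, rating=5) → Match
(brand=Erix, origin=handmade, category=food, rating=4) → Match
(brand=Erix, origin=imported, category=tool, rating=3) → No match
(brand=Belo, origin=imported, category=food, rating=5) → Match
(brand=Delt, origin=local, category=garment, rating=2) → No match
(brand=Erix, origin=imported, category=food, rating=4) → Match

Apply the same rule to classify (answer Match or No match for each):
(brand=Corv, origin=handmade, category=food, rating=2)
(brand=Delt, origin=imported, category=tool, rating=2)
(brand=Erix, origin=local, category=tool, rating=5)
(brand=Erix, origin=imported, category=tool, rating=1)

Match, No match, No match, No match

All 'Match' examples share one property — category is food — and every 'No match' example lacks it.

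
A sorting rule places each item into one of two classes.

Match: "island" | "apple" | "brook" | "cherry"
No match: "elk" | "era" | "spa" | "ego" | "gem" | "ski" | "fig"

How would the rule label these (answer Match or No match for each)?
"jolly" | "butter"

Match, Match

Every 'Match' example satisfies: length ≥ 5. None of the 'No match' examples do.
"jolly": length 5 — checks out, so Match.
"butter": length 6 — checks out, so Match.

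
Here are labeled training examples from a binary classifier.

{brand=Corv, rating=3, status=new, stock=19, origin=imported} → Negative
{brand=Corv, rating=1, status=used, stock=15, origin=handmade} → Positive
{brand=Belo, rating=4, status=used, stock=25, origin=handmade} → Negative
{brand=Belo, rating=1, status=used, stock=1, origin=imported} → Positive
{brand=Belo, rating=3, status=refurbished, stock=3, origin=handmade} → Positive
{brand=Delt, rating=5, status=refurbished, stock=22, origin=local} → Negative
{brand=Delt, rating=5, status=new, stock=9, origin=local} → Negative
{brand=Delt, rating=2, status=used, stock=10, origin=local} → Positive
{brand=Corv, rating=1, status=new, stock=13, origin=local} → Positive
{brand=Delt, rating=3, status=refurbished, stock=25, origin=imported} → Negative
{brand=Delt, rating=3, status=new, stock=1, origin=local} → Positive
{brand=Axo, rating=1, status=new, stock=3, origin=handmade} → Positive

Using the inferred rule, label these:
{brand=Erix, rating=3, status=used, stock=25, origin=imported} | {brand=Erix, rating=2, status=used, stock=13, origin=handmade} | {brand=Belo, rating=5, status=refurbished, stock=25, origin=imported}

Negative, Positive, Negative

The rule appears to be: stock ≤ 15 AND rating ≤ 3.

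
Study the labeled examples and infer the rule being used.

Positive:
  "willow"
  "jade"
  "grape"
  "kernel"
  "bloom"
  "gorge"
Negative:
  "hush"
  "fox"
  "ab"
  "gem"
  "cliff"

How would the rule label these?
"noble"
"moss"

Positive, Negative

The classifier is using: has ≥ 2 vowels.
"noble": 2 vowels — fits, so Positive. "moss": 1 vowel — does not satisfy this, so Negative.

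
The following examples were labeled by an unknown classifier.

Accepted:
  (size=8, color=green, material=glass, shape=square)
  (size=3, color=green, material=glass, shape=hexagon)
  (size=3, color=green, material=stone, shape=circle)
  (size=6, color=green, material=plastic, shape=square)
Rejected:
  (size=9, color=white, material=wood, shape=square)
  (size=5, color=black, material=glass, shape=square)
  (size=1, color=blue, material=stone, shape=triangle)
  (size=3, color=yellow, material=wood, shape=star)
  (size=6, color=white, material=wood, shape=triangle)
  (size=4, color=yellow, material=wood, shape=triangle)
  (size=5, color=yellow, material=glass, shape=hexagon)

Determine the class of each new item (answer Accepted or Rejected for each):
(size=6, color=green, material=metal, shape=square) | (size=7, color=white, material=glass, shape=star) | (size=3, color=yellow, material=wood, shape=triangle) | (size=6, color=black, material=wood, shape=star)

Accepted, Rejected, Rejected, Rejected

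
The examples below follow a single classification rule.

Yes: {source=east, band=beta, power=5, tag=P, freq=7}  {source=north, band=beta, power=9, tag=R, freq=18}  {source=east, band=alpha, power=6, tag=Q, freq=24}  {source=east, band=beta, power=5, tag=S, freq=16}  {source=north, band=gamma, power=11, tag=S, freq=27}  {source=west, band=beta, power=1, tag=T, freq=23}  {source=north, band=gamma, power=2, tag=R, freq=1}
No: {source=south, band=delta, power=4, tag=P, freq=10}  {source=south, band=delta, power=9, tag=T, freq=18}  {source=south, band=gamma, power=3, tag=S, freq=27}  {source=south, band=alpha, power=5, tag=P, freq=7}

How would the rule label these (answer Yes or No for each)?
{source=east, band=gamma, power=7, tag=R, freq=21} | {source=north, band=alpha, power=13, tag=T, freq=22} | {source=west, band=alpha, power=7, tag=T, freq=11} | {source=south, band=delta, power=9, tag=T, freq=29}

A rule that fits every label: source is not south — true of each 'Yes' example, false of each 'No' one.

Yes, Yes, Yes, No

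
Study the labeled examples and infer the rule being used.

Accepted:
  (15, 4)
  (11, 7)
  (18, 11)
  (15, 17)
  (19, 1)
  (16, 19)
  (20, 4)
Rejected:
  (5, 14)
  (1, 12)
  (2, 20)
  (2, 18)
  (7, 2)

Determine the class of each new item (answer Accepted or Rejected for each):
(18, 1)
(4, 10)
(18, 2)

Accepted, Rejected, Accepted

The classifier is using: first ≥ 11.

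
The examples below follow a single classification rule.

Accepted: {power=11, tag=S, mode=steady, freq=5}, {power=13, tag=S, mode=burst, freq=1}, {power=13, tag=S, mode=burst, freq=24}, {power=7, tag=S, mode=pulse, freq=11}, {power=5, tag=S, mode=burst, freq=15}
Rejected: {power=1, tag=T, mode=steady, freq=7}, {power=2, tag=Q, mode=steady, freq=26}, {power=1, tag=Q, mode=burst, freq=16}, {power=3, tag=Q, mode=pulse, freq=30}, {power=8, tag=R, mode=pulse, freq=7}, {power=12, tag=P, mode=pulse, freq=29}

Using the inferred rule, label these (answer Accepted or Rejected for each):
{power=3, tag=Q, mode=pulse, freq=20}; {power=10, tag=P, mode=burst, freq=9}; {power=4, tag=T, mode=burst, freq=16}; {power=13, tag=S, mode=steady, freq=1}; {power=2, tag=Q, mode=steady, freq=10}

'Accepted' ⟺ tag is S.
{power=3, tag=Q, mode=pulse, freq=20} → tag is Q → Rejected.
{power=10, tag=P, mode=burst, freq=9} → tag is P → Rejected.
{power=4, tag=T, mode=burst, freq=16} → tag is T → Rejected.
{power=13, tag=S, mode=steady, freq=1} → tag is S → Accepted.
{power=2, tag=Q, mode=steady, freq=10} → tag is Q → Rejected.

Rejected, Rejected, Rejected, Accepted, Rejected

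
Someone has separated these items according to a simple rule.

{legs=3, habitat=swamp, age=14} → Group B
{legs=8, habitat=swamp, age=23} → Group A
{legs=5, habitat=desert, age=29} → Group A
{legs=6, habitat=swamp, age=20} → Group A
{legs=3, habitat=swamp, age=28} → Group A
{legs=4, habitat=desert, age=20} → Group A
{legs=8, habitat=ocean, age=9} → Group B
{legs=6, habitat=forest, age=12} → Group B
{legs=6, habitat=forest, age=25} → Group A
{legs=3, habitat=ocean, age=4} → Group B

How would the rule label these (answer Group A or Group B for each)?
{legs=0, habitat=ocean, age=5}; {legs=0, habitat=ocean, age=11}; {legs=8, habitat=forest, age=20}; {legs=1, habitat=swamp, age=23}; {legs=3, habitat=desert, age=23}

Group B, Group B, Group A, Group A, Group A

The common property of the 'Group A' items is: age ≥ 20. No 'Group B' item has it.
{legs=0, habitat=ocean, age=5} → age = 5 → Group B.
{legs=0, habitat=ocean, age=11} → age = 11 → Group B.
{legs=8, habitat=forest, age=20} → age = 20 → Group A.
{legs=1, habitat=swamp, age=23} → age = 23 → Group A.
{legs=3, habitat=desert, age=23} → age = 23 → Group A.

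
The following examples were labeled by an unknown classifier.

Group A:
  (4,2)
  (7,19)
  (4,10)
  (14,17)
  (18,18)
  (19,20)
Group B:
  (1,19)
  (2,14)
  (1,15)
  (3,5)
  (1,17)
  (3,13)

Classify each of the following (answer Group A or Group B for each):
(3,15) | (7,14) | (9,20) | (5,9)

'Group A' ⟺ first ≥ 4.

Group B, Group A, Group A, Group A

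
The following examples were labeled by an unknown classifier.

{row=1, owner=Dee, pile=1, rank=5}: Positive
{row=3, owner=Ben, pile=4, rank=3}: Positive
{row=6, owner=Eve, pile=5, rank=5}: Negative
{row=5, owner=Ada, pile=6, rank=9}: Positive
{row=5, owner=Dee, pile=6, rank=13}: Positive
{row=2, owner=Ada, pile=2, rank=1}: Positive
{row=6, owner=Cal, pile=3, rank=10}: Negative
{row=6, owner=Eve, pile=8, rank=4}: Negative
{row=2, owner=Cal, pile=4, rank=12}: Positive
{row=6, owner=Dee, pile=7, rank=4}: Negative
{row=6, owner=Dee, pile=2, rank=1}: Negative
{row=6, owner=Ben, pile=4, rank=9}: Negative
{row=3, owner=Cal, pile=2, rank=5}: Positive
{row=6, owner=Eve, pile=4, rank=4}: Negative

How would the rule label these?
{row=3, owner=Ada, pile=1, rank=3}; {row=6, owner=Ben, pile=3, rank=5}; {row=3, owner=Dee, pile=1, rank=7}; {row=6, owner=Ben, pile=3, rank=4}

'Positive' ⟺ row ≤ 5.

Positive, Negative, Positive, Negative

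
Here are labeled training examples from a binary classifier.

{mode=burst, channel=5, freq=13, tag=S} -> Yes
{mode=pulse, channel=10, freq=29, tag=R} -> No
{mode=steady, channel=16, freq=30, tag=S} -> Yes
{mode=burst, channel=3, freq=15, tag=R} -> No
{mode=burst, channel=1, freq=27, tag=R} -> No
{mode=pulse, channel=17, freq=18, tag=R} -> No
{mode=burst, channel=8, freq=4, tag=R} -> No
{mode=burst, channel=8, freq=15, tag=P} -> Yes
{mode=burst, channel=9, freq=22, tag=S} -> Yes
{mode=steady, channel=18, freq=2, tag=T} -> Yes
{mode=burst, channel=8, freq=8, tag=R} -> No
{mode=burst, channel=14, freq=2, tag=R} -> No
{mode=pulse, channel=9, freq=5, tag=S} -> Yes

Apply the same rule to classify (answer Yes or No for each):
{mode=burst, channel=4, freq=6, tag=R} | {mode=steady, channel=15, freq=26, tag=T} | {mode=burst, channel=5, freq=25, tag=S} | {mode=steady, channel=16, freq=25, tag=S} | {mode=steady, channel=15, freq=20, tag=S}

No, Yes, Yes, Yes, Yes

All 'Yes' examples share one property — tag is not R — and every 'No' example lacks it.
{mode=burst, channel=4, freq=6, tag=R}: tag is R — doesn't match, so No. {mode=steady, channel=15, freq=26, tag=T}: tag is T — meets the rule, so Yes. {mode=burst, channel=5, freq=25, tag=S}: tag is S — meets the rule, so Yes. {mode=steady, channel=16, freq=25, tag=S}: tag is S — meets the rule, so Yes. {mode=steady, channel=15, freq=20, tag=S}: tag is S — meets the rule, so Yes.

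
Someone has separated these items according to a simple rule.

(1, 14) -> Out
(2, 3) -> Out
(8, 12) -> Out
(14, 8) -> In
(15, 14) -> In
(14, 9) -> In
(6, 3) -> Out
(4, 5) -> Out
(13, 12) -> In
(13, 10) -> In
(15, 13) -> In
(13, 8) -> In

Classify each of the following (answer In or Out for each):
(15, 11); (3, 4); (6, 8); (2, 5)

The common property of the 'In' items is: sum ≥ 21. No 'Out' item has it.
(15, 11): In (15+11 = 26). (3, 4): Out (3+4 = 7). (6, 8): Out (6+8 = 14). (2, 5): Out (2+5 = 7).

In, Out, Out, Out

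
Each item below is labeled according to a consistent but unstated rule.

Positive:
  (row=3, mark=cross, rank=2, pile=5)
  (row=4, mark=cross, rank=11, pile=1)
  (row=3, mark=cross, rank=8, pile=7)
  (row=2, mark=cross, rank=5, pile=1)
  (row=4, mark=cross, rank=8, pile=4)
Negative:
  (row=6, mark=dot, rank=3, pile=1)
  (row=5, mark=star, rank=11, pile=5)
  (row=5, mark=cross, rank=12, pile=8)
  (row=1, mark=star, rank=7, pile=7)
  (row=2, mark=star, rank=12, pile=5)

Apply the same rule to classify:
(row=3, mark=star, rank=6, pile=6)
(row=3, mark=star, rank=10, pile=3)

Negative, Negative

Every 'Positive' example satisfies: mark is cross AND row ≤ 4. None of the 'Negative' examples do.
(row=3, mark=star, rank=6, pile=6) → mark is star, row = 3 → Negative.
(row=3, mark=star, rank=10, pile=3) → mark is star, row = 3 → Negative.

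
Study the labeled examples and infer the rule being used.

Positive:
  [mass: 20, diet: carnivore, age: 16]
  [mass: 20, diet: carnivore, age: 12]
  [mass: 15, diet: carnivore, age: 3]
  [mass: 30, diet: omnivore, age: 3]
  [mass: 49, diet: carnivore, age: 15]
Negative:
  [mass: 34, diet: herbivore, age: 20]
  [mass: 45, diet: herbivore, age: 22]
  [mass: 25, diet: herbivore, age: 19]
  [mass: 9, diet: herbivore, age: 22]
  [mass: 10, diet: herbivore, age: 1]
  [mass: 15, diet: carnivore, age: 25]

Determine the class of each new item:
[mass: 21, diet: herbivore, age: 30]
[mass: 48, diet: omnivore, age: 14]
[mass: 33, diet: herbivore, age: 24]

The distinguishing property — age ≥ 3 AND age ≤ 16 — holds for all the 'Positive' cases and none of the 'Negative' cases.
[mass: 21, diet: herbivore, age: 30]: Negative (age = 30). [mass: 48, diet: omnivore, age: 14]: Positive (age = 14). [mass: 33, diet: herbivore, age: 24]: Negative (age = 24).

Negative, Positive, Negative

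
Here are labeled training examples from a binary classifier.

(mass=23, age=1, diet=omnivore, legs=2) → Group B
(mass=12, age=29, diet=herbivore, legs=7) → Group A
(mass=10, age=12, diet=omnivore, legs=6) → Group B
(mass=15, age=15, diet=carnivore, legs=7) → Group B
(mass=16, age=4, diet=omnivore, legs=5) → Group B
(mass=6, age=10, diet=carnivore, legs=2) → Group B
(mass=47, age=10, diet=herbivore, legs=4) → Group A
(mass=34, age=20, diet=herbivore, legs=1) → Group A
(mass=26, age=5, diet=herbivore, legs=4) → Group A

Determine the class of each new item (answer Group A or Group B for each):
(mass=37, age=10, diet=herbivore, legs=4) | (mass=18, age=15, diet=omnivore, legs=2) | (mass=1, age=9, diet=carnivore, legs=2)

'Group A' ⟺ diet is herbivore.

Group A, Group B, Group B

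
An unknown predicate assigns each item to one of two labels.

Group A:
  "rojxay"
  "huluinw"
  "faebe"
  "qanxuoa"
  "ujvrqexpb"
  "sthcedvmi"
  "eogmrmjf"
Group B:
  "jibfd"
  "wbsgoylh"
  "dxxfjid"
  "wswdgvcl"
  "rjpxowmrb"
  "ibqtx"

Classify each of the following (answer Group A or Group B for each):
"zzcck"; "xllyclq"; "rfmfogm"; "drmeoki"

A rule that fits every label: has ≥ 2 vowels — true of each 'Group A' example, false of each 'Group B' one.

Group B, Group B, Group B, Group A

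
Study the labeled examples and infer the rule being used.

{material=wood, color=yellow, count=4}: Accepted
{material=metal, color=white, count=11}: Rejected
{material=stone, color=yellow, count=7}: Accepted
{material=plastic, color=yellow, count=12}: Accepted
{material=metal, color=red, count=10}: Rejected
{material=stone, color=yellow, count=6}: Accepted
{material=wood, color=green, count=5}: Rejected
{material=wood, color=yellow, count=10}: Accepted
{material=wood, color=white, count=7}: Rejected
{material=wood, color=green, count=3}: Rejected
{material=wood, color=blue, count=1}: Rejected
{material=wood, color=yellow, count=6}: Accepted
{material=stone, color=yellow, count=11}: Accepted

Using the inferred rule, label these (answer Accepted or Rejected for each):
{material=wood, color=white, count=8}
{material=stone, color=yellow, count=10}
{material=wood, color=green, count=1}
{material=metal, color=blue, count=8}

Rejected, Accepted, Rejected, Rejected

The common property of the 'Accepted' items is: color is yellow. No 'Rejected' item has it.
{material=wood, color=white, count=8}: color is white — doesn't qualify, so Rejected.
{material=stone, color=yellow, count=10}: color is yellow — passes, so Accepted.
{material=wood, color=green, count=1}: color is green — doesn't qualify, so Rejected.
{material=metal, color=blue, count=8}: color is blue — doesn't qualify, so Rejected.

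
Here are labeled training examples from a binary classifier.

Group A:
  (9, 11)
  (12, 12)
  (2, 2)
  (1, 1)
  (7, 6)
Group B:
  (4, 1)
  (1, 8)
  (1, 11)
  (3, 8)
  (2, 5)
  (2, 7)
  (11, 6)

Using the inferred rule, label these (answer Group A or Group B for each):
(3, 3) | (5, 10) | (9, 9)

One predicate separates the groups cleanly: |first − second| ≤ 2.
(3, 3): Group A (|3−3| = 0). (5, 10): Group B (|5−10| = 5). (9, 9): Group A (|9−9| = 0).

Group A, Group B, Group A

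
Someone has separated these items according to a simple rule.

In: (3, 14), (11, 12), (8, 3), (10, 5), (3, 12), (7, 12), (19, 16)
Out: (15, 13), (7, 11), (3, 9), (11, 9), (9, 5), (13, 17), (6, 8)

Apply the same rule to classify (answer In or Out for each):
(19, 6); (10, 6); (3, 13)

The common property of the 'In' items is: sum is odd. No 'Out' item has it.

In, Out, Out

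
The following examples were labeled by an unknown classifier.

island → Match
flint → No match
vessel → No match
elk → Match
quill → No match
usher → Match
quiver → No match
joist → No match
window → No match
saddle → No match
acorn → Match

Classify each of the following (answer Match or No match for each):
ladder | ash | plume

No match, Match, No match

Rule: starts with a vowel. This holds for each 'Match' example and fails for each 'No match' one.
ladder: No match (starts with 'l'). ash: Match (starts with 'a'). plume: No match (starts with 'p').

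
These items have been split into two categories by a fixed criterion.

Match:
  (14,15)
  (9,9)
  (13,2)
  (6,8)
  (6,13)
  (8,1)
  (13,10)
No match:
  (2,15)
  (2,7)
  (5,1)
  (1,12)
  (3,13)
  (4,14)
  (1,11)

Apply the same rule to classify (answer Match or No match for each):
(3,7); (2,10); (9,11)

No match, No match, Match

The simplest hypothesis consistent with all the labels is: first ≥ 6.
(3,7) — first 3, hence No match.
(2,10) — first 2, hence No match.
(9,11) — first 9, hence Match.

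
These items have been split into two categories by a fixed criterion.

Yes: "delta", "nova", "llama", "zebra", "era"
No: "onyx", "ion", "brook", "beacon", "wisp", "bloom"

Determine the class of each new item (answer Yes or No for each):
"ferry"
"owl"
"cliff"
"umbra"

No, No, No, Yes

The distinguishing property — ends with 'a' — holds for all the 'Yes' cases and none of the 'No' cases.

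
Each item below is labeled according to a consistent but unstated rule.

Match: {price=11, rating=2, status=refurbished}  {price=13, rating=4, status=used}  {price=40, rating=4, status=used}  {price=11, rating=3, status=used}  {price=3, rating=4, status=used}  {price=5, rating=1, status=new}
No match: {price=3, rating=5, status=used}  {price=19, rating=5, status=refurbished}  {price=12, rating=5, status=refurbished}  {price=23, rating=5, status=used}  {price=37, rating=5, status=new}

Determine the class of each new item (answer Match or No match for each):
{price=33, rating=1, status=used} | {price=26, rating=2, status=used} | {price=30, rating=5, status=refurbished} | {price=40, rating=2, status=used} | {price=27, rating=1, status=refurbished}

A rule that fits every label: rating ≤ 4 — true of each 'Match' example, false of each 'No match' one.

Match, Match, No match, Match, Match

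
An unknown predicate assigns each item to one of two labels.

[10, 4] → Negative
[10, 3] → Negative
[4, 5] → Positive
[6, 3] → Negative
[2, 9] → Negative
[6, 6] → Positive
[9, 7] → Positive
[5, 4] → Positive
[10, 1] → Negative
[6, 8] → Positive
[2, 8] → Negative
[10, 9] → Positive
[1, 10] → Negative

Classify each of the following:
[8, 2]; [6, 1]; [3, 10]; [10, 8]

Negative, Negative, Negative, Positive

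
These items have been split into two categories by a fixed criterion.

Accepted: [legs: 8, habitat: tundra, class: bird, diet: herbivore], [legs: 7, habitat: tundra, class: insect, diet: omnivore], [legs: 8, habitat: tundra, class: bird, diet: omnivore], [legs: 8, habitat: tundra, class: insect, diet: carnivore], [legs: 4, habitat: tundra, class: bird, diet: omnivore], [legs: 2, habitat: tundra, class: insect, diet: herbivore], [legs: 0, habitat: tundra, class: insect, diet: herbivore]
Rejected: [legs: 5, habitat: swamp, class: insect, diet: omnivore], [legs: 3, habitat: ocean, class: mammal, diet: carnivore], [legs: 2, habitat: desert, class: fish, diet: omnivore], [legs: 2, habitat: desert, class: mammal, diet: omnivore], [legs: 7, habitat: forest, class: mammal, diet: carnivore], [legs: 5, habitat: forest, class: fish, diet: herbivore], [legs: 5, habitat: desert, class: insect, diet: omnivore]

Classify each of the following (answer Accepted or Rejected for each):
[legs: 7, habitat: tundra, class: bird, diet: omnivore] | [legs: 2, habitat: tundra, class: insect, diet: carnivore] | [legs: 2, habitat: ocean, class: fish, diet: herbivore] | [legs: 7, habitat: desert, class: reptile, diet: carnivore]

A rule that fits every label: habitat is tundra — true of each 'Accepted' example, false of each 'Rejected' one.
[legs: 7, habitat: tundra, class: bird, diet: omnivore]: Accepted (habitat is tundra). [legs: 2, habitat: tundra, class: insect, diet: carnivore]: Accepted (habitat is tundra). [legs: 2, habitat: ocean, class: fish, diet: herbivore]: Rejected (habitat is ocean). [legs: 7, habitat: desert, class: reptile, diet: carnivore]: Rejected (habitat is desert).

Accepted, Accepted, Rejected, Rejected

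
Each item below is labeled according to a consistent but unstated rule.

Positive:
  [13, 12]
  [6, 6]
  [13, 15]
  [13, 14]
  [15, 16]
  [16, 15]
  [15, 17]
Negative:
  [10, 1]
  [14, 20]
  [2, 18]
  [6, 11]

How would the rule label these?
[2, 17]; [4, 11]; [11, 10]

Negative, Negative, Positive

'Positive' ⟺ |first − second| ≤ 2.
Negative: [2, 17], since |2−17| = 15. Negative: [4, 11], since |4−11| = 7. Positive: [11, 10], since |11−10| = 1.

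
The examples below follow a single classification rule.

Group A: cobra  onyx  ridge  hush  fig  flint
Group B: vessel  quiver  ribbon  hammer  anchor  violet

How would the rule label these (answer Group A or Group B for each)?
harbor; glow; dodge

All 'Group A' examples share one property — length ≤ 5 — and every 'Group B' example lacks it.

Group B, Group A, Group A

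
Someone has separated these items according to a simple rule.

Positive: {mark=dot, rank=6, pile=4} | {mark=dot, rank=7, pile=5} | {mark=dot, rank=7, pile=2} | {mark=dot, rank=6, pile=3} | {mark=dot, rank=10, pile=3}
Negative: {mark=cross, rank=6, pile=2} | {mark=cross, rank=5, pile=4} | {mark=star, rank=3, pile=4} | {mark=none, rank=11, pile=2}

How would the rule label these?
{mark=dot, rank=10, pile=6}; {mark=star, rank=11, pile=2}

Positive, Negative

The rule appears to be: mark is dot.
{mark=dot, rank=10, pile=6}: mark is dot — has this property, so Positive.
{mark=star, rank=11, pile=2}: mark is star — doesn't match, so Negative.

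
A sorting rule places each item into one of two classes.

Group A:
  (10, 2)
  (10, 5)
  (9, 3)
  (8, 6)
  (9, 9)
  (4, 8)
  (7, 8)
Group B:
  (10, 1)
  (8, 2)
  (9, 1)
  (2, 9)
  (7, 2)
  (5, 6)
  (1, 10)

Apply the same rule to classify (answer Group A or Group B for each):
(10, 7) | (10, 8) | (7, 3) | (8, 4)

One predicate separates the groups cleanly: sum ≥ 12.

Group A, Group A, Group B, Group A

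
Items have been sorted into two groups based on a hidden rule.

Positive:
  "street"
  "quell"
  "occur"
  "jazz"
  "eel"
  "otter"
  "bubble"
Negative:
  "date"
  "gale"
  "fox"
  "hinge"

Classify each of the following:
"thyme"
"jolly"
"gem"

Negative, Positive, Negative

The pattern is that an item is 'Positive' exactly when: has a double letter.
"thyme": Negative (no doubled letter). "jolly": Positive ('ll' doubled). "gem": Negative (no doubled letter).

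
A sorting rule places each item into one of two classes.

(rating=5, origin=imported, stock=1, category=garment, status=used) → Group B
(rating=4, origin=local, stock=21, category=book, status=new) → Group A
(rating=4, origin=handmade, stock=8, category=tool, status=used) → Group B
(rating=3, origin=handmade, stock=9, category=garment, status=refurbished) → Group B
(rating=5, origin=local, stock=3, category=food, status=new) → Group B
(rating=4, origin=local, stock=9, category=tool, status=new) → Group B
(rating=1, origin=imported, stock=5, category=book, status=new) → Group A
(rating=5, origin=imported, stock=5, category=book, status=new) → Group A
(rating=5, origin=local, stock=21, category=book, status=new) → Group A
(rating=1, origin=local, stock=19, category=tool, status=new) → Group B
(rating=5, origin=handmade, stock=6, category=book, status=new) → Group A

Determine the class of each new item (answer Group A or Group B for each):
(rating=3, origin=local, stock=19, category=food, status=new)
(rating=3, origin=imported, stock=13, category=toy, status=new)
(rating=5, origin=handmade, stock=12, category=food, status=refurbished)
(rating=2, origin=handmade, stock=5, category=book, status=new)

A rule that fits every label: category is book — true of each 'Group A' example, false of each 'Group B' one.
(rating=3, origin=local, stock=19, category=food, status=new): category is food, does not fit → Group B. (rating=3, origin=imported, stock=13, category=toy, status=new): category is toy, does not fit → Group B. (rating=5, origin=handmade, stock=12, category=food, status=refurbished): category is food, does not fit → Group B. (rating=2, origin=handmade, stock=5, category=book, status=new): category is book, passes → Group A.

Group B, Group B, Group B, Group A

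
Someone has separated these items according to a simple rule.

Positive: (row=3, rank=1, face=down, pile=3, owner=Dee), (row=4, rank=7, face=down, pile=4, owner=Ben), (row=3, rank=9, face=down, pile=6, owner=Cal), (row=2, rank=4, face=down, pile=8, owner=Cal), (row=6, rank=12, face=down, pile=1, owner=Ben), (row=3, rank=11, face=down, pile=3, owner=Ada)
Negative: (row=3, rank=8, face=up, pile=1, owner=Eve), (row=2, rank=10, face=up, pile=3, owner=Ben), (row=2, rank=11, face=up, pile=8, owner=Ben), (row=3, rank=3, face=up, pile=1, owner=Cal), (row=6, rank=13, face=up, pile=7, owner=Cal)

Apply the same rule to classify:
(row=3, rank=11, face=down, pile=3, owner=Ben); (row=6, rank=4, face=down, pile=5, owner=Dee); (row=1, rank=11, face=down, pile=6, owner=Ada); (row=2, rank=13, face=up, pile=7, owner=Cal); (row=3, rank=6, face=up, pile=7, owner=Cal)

Checking candidate rules against both groups, what survives is: face is down.
(row=3, rank=11, face=down, pile=3, owner=Ben): face is down, matches → Positive. (row=6, rank=4, face=down, pile=5, owner=Dee): face is down, matches → Positive. (row=1, rank=11, face=down, pile=6, owner=Ada): face is down, matches → Positive. (row=2, rank=13, face=up, pile=7, owner=Cal): face is up, fails this test → Negative. (row=3, rank=6, face=up, pile=7, owner=Cal): face is up, fails this test → Negative.

Positive, Positive, Positive, Negative, Negative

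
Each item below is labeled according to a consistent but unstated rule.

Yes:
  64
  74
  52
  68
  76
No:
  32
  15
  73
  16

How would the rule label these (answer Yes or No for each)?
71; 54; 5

No, Yes, No

The common property of the 'Yes' items is: even AND at least 52. No 'No' item has it.
71 — 71 is odd, 71 ≥ 52, hence No.
54 — 54 is even, 54 ≥ 52, hence Yes.
5 — 5 is odd, 5 < 52, hence No.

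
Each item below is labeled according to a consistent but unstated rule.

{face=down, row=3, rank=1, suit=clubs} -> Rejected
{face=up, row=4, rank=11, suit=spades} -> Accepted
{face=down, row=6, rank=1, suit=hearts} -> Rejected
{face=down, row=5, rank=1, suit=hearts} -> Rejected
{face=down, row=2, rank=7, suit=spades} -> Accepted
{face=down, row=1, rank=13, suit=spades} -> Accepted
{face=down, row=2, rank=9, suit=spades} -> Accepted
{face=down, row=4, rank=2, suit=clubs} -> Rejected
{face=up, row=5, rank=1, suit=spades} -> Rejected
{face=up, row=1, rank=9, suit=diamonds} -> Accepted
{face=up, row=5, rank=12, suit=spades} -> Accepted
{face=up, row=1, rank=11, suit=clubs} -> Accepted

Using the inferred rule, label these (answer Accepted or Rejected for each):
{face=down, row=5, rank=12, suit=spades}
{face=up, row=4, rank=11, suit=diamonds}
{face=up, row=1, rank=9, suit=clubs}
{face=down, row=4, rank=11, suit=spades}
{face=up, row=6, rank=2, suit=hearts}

The rule appears to be: rank ≥ 7.
{face=down, row=5, rank=12, suit=spades}: Accepted (rank = 12). {face=up, row=4, rank=11, suit=diamonds}: Accepted (rank = 11). {face=up, row=1, rank=9, suit=clubs}: Accepted (rank = 9). {face=down, row=4, rank=11, suit=spades}: Accepted (rank = 11). {face=up, row=6, rank=2, suit=hearts}: Rejected (rank = 2).

Accepted, Accepted, Accepted, Accepted, Rejected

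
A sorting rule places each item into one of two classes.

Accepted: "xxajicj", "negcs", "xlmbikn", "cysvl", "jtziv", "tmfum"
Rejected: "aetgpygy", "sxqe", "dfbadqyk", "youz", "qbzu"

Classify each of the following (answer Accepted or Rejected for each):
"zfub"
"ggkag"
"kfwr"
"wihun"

Rejected, Accepted, Rejected, Accepted

Comparing the two groups points to one rule — odd length.
"zfub": length 4, lacks this property → Rejected.
"ggkag": length 5, fits → Accepted.
"kfwr": length 4, lacks this property → Rejected.
"wihun": length 5, fits → Accepted.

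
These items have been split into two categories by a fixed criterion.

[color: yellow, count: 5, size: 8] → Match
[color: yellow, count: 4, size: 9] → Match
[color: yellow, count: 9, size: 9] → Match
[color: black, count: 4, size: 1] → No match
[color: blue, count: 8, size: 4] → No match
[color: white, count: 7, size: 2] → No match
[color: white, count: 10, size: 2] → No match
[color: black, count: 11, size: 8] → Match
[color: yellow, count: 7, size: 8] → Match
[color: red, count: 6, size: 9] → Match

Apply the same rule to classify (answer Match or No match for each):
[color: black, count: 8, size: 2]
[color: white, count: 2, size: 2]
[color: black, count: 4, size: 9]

No match, No match, Match

The distinguishing property — size ≥ 8 — holds for all the 'Match' cases and none of the 'No match' cases.
[color: black, count: 8, size: 2]: size = 2 — doesn't match, so No match. [color: white, count: 2, size: 2]: size = 2 — doesn't match, so No match. [color: black, count: 4, size: 9]: size = 9 — fits, so Match.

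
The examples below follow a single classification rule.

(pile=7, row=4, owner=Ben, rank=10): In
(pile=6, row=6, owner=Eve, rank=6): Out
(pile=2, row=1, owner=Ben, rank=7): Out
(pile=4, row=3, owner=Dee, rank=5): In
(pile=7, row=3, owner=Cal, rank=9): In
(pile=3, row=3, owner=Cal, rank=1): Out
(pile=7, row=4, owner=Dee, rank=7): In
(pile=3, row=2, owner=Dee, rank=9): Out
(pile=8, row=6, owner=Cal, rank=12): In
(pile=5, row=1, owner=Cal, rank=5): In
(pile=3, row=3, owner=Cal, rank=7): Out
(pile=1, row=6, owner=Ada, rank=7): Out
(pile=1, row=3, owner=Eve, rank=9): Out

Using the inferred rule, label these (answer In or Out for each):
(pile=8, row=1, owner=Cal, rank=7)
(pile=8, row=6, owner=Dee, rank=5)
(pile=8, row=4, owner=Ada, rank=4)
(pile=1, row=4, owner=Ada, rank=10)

One predicate separates the groups cleanly: rank = 5 OR pile ≥ 7.

In, In, In, Out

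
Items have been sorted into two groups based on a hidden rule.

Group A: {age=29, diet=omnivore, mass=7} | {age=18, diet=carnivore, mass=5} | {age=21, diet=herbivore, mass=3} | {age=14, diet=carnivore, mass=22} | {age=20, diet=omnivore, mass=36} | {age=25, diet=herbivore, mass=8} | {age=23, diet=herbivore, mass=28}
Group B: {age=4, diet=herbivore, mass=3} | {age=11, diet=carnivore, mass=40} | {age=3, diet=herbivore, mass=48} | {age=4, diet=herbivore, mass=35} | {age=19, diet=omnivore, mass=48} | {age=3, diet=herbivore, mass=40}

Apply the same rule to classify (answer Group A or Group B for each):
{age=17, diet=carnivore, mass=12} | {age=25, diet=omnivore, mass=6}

Group A, Group A

The common property of the 'Group A' items is: mass ≤ 36 AND age ≥ 11. No 'Group B' item has it.
{age=17, diet=carnivore, mass=12}: mass = 12, age = 17, meets the rule → Group A. {age=25, diet=omnivore, mass=6}: mass = 6, age = 25, meets the rule → Group A.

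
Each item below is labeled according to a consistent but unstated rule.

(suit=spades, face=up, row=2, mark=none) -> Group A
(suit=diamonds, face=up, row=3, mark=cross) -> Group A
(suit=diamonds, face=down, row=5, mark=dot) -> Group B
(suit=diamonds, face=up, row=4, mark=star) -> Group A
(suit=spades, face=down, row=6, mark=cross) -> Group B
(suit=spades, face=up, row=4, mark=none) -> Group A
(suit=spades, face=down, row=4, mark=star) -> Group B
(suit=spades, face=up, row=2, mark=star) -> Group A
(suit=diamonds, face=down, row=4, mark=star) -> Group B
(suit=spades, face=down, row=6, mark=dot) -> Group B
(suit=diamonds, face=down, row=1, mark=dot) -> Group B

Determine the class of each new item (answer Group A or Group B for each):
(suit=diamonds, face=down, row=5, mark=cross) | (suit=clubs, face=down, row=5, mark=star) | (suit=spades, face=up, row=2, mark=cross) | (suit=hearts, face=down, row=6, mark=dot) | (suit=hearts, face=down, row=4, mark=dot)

Group B, Group B, Group A, Group B, Group B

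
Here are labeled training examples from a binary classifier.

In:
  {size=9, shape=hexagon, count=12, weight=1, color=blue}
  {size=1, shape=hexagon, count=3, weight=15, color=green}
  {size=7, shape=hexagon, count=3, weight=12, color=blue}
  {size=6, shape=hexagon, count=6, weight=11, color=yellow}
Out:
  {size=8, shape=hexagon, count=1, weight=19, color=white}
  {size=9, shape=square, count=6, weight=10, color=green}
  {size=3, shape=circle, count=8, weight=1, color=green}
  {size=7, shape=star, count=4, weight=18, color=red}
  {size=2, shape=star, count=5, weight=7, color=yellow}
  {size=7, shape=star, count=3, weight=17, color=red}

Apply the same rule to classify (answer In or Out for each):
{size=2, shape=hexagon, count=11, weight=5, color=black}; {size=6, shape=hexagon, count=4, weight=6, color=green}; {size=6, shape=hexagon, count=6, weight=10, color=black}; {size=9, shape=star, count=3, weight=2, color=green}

The distinguishing property — shape is hexagon AND count ≥ 3 — holds for all the 'In' cases and none of the 'Out' cases.

In, In, In, Out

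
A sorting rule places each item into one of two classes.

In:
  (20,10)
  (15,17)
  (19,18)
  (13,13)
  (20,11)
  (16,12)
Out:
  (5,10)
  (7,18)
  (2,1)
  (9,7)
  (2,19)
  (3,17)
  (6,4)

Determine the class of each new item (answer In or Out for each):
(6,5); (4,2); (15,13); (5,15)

Rule: sum ≥ 26. This holds for each 'In' example and fails for each 'Out' one.
(6,5): 6+5 = 11, lacks this property → Out.
(4,2): 4+2 = 6, lacks this property → Out.
(15,13): 15+13 = 28, satisfies this → In.
(5,15): 5+15 = 20, lacks this property → Out.

Out, Out, In, Out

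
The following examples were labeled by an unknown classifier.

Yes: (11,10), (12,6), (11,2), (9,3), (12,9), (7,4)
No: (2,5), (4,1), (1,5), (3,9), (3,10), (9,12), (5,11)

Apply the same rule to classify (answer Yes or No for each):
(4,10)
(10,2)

A rule that fits every label: first > second AND sum ≥ 6 — true of each 'Yes' example, false of each 'No' one.

No, Yes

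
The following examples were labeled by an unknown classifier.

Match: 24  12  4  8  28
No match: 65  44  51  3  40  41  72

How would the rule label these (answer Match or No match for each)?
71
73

No match, No match

One predicate separates the groups cleanly: even AND at most 28.
71 → 71 is odd, 71 > 28 → No match.
73 → 73 is odd, 73 > 28 → No match.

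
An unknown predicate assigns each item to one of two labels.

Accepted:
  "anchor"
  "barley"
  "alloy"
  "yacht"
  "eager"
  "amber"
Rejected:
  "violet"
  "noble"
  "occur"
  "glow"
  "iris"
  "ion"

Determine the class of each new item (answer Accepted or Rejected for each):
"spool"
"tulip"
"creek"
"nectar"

Rule: contains 'a'. This holds for each 'Accepted' example and fails for each 'Rejected' one.
"spool": Rejected (no 'a').
"tulip": Rejected (no 'a').
"creek": Rejected (no 'a').
"nectar": Accepted (has 'a').

Rejected, Rejected, Rejected, Accepted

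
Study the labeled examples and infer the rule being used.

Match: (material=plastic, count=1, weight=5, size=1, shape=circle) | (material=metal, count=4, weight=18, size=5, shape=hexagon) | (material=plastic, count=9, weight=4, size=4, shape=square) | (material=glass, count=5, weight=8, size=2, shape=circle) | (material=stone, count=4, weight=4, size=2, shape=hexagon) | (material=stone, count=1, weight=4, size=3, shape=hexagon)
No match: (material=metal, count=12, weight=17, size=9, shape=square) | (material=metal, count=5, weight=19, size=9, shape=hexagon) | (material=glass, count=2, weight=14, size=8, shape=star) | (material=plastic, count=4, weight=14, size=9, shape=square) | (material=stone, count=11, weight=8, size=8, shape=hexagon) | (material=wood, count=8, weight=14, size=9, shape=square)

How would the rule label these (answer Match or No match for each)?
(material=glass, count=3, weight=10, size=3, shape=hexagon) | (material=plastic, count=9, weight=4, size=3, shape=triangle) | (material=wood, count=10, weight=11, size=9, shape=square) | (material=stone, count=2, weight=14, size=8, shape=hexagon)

Match, Match, No match, No match

A rule that fits every label: size ≤ 5 — true of each 'Match' example, false of each 'No match' one.
(material=glass, count=3, weight=10, size=3, shape=hexagon) — size = 3, hence Match.
(material=plastic, count=9, weight=4, size=3, shape=triangle) — size = 3, hence Match.
(material=wood, count=10, weight=11, size=9, shape=square) — size = 9, hence No match.
(material=stone, count=2, weight=14, size=8, shape=hexagon) — size = 8, hence No match.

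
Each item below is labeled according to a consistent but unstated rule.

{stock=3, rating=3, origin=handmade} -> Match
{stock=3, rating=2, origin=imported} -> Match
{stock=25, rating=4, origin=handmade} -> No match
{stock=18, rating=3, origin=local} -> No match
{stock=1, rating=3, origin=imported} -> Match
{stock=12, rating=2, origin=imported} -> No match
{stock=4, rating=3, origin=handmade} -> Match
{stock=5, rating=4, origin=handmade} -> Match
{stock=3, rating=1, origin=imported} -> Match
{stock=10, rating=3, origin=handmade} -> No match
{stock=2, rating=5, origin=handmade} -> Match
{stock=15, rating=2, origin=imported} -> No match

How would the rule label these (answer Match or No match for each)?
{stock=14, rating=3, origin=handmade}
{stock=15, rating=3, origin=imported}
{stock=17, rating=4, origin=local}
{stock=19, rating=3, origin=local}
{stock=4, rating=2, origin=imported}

The pattern is that an item is 'Match' exactly when: stock ≤ 5.
{stock=14, rating=3, origin=handmade} — stock = 14, hence No match.
{stock=15, rating=3, origin=imported} — stock = 15, hence No match.
{stock=17, rating=4, origin=local} — stock = 17, hence No match.
{stock=19, rating=3, origin=local} — stock = 19, hence No match.
{stock=4, rating=2, origin=imported} — stock = 4, hence Match.

No match, No match, No match, No match, Match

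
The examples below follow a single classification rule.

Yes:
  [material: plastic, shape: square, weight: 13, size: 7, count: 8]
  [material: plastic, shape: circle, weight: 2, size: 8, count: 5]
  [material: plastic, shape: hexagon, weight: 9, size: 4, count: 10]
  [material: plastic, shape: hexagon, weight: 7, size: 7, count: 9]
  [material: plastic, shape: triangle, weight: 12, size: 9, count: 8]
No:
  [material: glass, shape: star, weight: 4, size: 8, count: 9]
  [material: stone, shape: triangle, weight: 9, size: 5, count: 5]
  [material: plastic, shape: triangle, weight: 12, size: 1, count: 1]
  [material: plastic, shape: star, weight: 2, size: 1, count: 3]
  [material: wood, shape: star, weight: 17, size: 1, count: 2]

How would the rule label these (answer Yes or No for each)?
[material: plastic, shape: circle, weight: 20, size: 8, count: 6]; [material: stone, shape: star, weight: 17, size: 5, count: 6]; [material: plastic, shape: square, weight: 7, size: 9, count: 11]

Yes, No, Yes

A rule that fits every label: material is plastic AND size ≥ 4 — true of each 'Yes' example, false of each 'No' one.
[material: plastic, shape: circle, weight: 20, size: 8, count: 6]: Yes (material is plastic, size = 8).
[material: stone, shape: star, weight: 17, size: 5, count: 6]: No (material is stone, size = 5).
[material: plastic, shape: square, weight: 7, size: 9, count: 11]: Yes (material is plastic, size = 9).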